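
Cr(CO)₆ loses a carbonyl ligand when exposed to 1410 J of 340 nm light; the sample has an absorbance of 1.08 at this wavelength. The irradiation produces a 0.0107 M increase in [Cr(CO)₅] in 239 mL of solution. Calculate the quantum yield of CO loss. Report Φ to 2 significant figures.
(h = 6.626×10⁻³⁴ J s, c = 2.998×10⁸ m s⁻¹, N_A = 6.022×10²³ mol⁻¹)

Product: (0.0107 M)(0.239 L) = 0.002557 mol.
Photon energy at 340 nm: hc/λ = (6.626×10⁻³⁴)(2.998×10⁸)/(340×10⁻⁹) = 5.843×10⁻¹⁹ J.
Photons incident: 1410 / 5.843×10⁻¹⁹ = 2.413×10²¹, i.e. 2.413×10²¹/6.022×10²³ = 0.004007 mol.
Fraction absorbed: 1 − 10^(−1.08) = 0.9168.
Photons absorbed: 0.9168 × 0.004007 = 0.003674 mol.
Φ = 0.002557 mol / 0.003674 mol photons = 0.70.

Φ = 0.70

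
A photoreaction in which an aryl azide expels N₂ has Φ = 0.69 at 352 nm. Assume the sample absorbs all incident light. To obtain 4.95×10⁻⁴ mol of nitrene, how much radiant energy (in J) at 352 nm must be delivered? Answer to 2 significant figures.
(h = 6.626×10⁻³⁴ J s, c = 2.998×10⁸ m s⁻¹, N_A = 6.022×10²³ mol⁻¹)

Photons that must be absorbed: 4.95×10⁻⁴ / 0.69 = 7.174×10⁻⁴ mol.
Photon energy: hc/λ = 5.643×10⁻¹⁹ J; per mole, 3.398×10⁵ J mol⁻¹.
Energy required: 7.174×10⁻⁴ × 3.398×10⁵ = 240 J.

240 J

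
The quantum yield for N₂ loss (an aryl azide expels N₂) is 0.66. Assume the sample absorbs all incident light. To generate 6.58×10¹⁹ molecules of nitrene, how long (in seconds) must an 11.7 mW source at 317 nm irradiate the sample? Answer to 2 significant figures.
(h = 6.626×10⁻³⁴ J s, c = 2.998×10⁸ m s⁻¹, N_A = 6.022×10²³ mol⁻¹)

Product: 6.58×10¹⁹ / 6.022×10²³ = 1.093×10⁻⁴ mol.
Photons that must be absorbed: 1.093×10⁻⁴ / 0.66 = 1.656×10⁻⁴ mol.
Photon energy: hc/λ = 6.266×10⁻¹⁹ J; per mole, 3.773×10⁵ J mol⁻¹.
Energy required: 1.656×10⁻⁴ × 3.773×10⁵ = 62.48 J.
Time: 62.48 J / 0.0117 W = 5300 s.

t ≈ 5300 s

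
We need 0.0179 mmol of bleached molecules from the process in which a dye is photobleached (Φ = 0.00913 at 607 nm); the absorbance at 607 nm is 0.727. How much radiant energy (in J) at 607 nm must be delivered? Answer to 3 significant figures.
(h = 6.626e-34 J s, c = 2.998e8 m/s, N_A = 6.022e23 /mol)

476 J

Product: 0.0179 mmol = 1.79e-5 mol.
Photons that must be absorbed: 1.79e-5 / 0.00913 = 0.001961 mol.
Fraction absorbed: 1 − 10^(−0.727) = 0.8125.
Incident photons needed: 0.001961 / 0.8125 = 0.002414 mol.
Photon energy: hc/λ = 3.273e-19 J; per mole, 1.971e5 J mol⁻¹.
Energy required: 0.002414 × 1.971e5 = 476 J.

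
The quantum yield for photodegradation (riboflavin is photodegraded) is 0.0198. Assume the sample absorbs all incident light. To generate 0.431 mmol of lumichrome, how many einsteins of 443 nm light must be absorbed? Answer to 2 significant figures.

0.022 einstein

Product: 0.431 mmol = 4.31×10⁻⁴ mol.
Photons that must be absorbed: 4.31×10⁻⁴ / 0.0198 = 0.02177 mol.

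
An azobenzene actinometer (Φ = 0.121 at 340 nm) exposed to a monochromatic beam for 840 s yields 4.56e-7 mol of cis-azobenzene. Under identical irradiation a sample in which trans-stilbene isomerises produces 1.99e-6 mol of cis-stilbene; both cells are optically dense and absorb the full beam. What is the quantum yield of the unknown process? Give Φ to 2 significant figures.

Photons absorbed by the actinometer: 4.56e-7 / 0.121 = 3.769e-6 mol.
Φ(unknown) = 1.99e-6 / 3.769e-6 = 0.53.

Φ = 0.53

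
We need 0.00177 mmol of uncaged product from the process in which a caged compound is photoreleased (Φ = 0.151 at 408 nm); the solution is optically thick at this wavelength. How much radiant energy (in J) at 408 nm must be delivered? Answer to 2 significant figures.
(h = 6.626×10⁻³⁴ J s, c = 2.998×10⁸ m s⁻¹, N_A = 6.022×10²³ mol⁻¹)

3.4 J

Product: 0.00177 mmol = 1.77×10⁻⁶ mol.
Photons that must be absorbed: 1.77×10⁻⁶ / 0.151 = 1.172×10⁻⁵ mol.
Photon energy: hc/λ = 4.869×10⁻¹⁹ J; per mole, 2.932×10⁵ J mol⁻¹.
Energy required: 1.172×10⁻⁵ × 2.932×10⁵ = 3.4 J.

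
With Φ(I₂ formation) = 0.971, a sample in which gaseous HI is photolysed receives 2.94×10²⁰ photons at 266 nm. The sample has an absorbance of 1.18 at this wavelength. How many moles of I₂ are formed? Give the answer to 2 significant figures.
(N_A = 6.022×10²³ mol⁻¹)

4.4×10⁻⁴ mol

Moles of photons: 2.94×10²⁰ / 6.022×10²³ = 4.882×10⁻⁴ mol.
Fraction absorbed: 1 − 10^(−1.18) = 0.9339.
Photons absorbed: 0.9339 × 4.882×10⁻⁴ = 4.559×10⁻⁴ mol.
Product: Φ × n_abs = 0.971 × 4.559×10⁻⁴ = 4.427×10⁻⁴ mol.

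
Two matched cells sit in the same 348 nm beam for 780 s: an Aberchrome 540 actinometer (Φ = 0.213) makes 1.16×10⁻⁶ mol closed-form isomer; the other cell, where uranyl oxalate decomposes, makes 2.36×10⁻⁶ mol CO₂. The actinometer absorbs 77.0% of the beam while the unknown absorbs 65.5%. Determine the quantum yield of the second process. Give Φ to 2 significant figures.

Φ = 0.51

Photons absorbed by the actinometer: 1.16×10⁻⁶ / 0.213 = 5.446×10⁻⁶ mol.
Incident flux: 5.446×10⁻⁶ / 0.770 = 7.073×10⁻⁶ einstein.
Absorbed by unknown: 0.655 × 7.073×10⁻⁶ = 4.633×10⁻⁶ mol.
Φ(unknown) = 2.36×10⁻⁶ / 4.633×10⁻⁶ = 0.51.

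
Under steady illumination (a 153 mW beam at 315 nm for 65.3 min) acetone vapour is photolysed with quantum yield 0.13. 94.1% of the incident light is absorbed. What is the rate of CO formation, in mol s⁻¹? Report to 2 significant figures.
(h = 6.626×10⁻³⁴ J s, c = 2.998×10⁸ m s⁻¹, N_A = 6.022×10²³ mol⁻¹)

Photon energy at 315 nm: hc/λ = (6.626×10⁻³⁴)(2.998×10⁸)/(315×10⁻⁹) = 6.306×10⁻¹⁹ J.
Energy delivered: (153 mW)(3918 s) = 599.5 J.
Photons incident: 599.5 / 6.306×10⁻¹⁹ = 9.507×10²⁰, i.e. 9.507×10²⁰/6.022×10²³ = 0.001579 mol.
Photons absorbed: 0.941 × 0.001579 = 0.001486 mol.
Product formed: 0.13 × 0.001486 = 1.932×10⁻⁴ mol.
Rate: 1.932×10⁻⁴ / 3918 s = 4.9×10⁻⁸ mol s⁻¹.

4.9×10⁻⁸ mol s⁻¹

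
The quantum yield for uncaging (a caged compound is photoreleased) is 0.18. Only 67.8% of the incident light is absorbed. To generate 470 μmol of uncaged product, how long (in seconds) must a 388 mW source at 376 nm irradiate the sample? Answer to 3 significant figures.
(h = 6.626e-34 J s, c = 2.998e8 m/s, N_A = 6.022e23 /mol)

t ≈ 3160 s

Product: 470 μmol = 4.70e-4 mol.
Photons that must be absorbed: 4.70e-4 / 0.18 = 0.002611 mol.
Incident photons needed: 0.002611 / 0.678 = 0.003851 mol.
Photon energy: hc/λ = 5.283e-19 J; per mole, 3.181e5 J mol⁻¹.
Energy required: 0.003851 × 3.181e5 = 1225 J.
Time: 1225 J / 0.388 W = 3160 s.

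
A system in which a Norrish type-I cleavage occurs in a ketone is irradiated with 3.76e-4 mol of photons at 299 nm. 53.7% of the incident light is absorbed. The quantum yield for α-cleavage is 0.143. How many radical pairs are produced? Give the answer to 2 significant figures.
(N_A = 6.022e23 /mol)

1.7e19 radical pairs

Photons absorbed: 0.537 × 3.76e-4 = 2.019e-4 mol.
Product: Φ × n_abs = 0.143 × 2.019e-4 = 2.887e-5 mol.
As a count: 2.887e-5 × 6.022e23 = 1.7e19.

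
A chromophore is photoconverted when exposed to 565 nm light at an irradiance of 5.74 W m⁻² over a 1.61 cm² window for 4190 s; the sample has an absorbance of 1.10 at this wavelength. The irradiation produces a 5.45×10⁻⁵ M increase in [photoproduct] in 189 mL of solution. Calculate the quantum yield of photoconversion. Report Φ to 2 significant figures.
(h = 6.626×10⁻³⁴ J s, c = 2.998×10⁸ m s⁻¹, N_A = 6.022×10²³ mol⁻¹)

Product: (5.45×10⁻⁵ M)(0.189 L) = 1.030×10⁻⁵ mol.
Photon energy at 565 nm: hc/λ = (6.626×10⁻³⁴)(2.998×10⁸)/(565×10⁻⁹) = 3.516×10⁻¹⁹ J.
Energy delivered: (5.74 W m⁻²)(1.61×10⁻⁴ m²)(4190 s) = 3.872 J.
Photons incident: 3.872 / 3.516×10⁻¹⁹ = 1.101×10¹⁹, i.e. 1.101×10¹⁹/6.022×10²³ = 1.828×10⁻⁵ mol.
Fraction absorbed: 1 − 10^(−1.10) = 0.9206.
Photons absorbed: 0.9206 × 1.828×10⁻⁵ = 1.683×10⁻⁵ mol.
Φ = 1.030×10⁻⁵ mol / 1.683×10⁻⁵ mol photons = 0.61.

Φ = 0.61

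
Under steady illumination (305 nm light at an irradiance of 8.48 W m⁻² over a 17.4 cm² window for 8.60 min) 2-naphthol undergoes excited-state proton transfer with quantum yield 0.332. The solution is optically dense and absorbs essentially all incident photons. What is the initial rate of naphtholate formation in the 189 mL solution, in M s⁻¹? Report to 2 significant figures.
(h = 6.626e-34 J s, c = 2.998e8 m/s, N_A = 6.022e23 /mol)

6.6e-8 M s⁻¹

Photon energy at 305 nm: hc/λ = (6.626e-34)(2.998e8)/(305e-9) = 6.513e-19 J.
Energy delivered: (8.48 W m⁻²)(17.4e-4 m²)(516 s) = 7.614 J.
Photons incident: 7.614 / 6.513e-19 = 1.169e19, i.e. 1.169e19/6.022e23 = 1.941e-5 mol.
Product formed: 0.332 × 1.941e-5 = 6.444e-6 mol.
Rate: 6.444e-6 mol / (516 s × 0.189 L) = 6.6e-8 M s⁻¹.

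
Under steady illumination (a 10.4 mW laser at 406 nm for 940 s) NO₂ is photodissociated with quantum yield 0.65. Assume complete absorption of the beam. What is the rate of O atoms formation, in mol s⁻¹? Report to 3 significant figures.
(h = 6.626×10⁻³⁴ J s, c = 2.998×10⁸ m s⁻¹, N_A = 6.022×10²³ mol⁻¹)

2.29×10⁻⁸ mol s⁻¹

Photon energy at 406 nm: hc/λ = (6.626×10⁻³⁴)(2.998×10⁸)/(406×10⁻⁹) = 4.893×10⁻¹⁹ J.
Energy delivered: (10.4 mW)(940 s) = 9.776 J.
Photons incident: 9.776 / 4.893×10⁻¹⁹ = 1.998×10¹⁹, i.e. 1.998×10¹⁹/6.022×10²³ = 3.318×10⁻⁵ mol.
Product formed: 0.65 × 3.318×10⁻⁵ = 2.157×10⁻⁵ mol.
Rate: 2.157×10⁻⁵ / 940 s = 2.29×10⁻⁸ mol s⁻¹.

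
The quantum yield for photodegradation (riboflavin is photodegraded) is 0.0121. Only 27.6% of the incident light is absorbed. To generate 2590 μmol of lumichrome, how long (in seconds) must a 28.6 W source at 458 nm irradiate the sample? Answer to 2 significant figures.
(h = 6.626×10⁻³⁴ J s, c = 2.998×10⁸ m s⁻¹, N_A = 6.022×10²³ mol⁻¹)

Product: 2590 μmol = 0.00259 mol.
Photons that must be absorbed: 0.00259 / 0.0121 = 0.2140 mol.
Incident photons needed: 0.2140 / 0.276 = 0.7754 mol.
Photon energy: hc/λ = 4.337×10⁻¹⁹ J; per mole, 2.612×10⁵ J mol⁻¹.
Energy required: 0.7754 × 2.612×10⁵ = 2.025×10⁵ J.
Time: 2.025×10⁵ J / 28.6 W = 7100 s.

t ≈ 7100 s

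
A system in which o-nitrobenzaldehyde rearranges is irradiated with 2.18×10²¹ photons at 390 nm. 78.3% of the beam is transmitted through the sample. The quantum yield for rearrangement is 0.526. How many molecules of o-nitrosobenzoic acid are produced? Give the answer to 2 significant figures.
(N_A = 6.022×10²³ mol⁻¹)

2.5×10²⁰ molecules

Moles of photons: 2.18×10²¹ / 6.022×10²³ = 0.003620 mol.
Fraction absorbed: 1 − 78.3/100 = 0.2170.
Photons absorbed: 0.2170 × 0.003620 = 7.855×10⁻⁴ mol.
Product: Φ × n_abs = 0.526 × 7.855×10⁻⁴ = 4.132×10⁻⁴ mol.
As a count: 4.132×10⁻⁴ × 6.022×10²³ = 2.5×10²⁰.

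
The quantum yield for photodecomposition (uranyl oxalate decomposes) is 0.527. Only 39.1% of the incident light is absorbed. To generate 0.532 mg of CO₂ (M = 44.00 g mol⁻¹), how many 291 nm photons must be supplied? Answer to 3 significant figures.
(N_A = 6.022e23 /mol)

3.53e19 photons

Product: 0.532 mg / 44.00 g mol⁻¹ = 1.209e-5 mol.
Photons that must be absorbed: 1.209e-5 / 0.527 = 2.294e-5 mol.
Incident photons needed: 2.294e-5 / 0.391 = 5.867e-5 mol.
Photon count: 5.867e-5 × 6.022e23 = 3.53e19.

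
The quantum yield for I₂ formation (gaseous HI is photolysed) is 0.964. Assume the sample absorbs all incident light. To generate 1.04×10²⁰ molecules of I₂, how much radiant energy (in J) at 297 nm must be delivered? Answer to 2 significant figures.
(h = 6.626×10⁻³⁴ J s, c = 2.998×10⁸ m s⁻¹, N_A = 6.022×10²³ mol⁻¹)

Product: 1.04×10²⁰ / 6.022×10²³ = 1.727×10⁻⁴ mol.
Photons that must be absorbed: 1.727×10⁻⁴ / 0.964 = 1.791×10⁻⁴ mol.
Photon energy: hc/λ = 6.688×10⁻¹⁹ J; per mole, 4.028×10⁵ J mol⁻¹.
Energy required: 1.791×10⁻⁴ × 4.028×10⁵ = 72 J.

72 J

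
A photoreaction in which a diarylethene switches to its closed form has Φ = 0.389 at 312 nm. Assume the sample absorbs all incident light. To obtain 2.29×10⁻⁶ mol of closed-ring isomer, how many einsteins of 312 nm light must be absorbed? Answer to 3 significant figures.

Photons that must be absorbed: 2.29×10⁻⁶ / 0.389 = 5.887×10⁻⁶ mol.

5.89×10⁻⁶ einstein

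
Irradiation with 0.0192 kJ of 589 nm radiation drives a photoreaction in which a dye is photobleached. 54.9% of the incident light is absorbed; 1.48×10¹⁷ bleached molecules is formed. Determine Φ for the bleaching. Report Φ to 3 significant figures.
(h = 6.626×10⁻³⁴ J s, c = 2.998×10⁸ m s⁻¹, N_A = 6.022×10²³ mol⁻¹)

Φ = 0.00474

Product: 1.48×10¹⁷ / 6.022×10²³ = 2.458×10⁻⁷ mol.
Photon energy at 589 nm: hc/λ = (6.626×10⁻³⁴)(2.998×10⁸)/(589×10⁻⁹) = 3.373×10⁻¹⁹ J.
Incident energy: 0.0192 kJ = 19.2 J.
Photons incident: 19.2 / 3.373×10⁻¹⁹ = 5.692×10¹⁹, i.e. 5.692×10¹⁹/6.022×10²³ = 9.452×10⁻⁵ mol.
Photons absorbed: 0.549 × 9.452×10⁻⁵ = 5.189×10⁻⁵ mol.
Φ = 2.458×10⁻⁷ mol / 5.189×10⁻⁵ mol photons = 0.00474.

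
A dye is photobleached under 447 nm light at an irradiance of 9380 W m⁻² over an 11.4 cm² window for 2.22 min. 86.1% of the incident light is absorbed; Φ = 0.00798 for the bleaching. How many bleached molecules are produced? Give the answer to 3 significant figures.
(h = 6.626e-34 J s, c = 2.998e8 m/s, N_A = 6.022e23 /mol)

2.20e19 bleached molecules

Photon energy at 447 nm: hc/λ = (6.626e-34)(2.998e8)/(447e-9) = 4.444e-19 J.
Energy delivered: (9380 W m⁻²)(11.4e-4 m²)(133.2 s) = 1424 J.
Photons incident: 1424 / 4.444e-19 = 3.204e21, i.e. 3.204e21/6.022e23 = 0.005320 mol.
Photons absorbed: 0.861 × 0.005320 = 0.004581 mol.
Product: Φ × n_abs = 0.00798 × 0.004581 = 3.656e-5 mol.
As a count: 3.656e-5 × 6.022e23 = 2.20e19.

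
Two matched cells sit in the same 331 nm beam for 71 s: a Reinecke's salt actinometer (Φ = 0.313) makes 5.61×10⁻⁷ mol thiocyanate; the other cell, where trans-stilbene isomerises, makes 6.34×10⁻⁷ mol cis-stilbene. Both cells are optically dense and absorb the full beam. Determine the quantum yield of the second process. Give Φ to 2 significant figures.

Φ = 0.35

Photons absorbed by the actinometer: 5.61×10⁻⁷ / 0.313 = 1.792×10⁻⁶ mol.
Φ(unknown) = 6.34×10⁻⁷ / 1.792×10⁻⁶ = 0.35.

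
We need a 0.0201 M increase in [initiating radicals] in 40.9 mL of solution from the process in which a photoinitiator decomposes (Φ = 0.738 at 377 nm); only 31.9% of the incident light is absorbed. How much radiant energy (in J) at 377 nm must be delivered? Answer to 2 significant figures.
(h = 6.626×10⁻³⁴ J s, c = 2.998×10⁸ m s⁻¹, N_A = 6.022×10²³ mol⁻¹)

1100 J

Product: (0.0201 M)(0.0409 L) = 8.221×10⁻⁴ mol.
Photons that must be absorbed: 8.221×10⁻⁴ / 0.738 = 0.001114 mol.
Incident photons needed: 0.001114 / 0.319 = 0.003492 mol.
Photon energy: hc/λ = 5.269×10⁻¹⁹ J; per mole, 3.173×10⁵ J mol⁻¹.
Energy required: 0.003492 × 3.173×10⁵ = 1100 J.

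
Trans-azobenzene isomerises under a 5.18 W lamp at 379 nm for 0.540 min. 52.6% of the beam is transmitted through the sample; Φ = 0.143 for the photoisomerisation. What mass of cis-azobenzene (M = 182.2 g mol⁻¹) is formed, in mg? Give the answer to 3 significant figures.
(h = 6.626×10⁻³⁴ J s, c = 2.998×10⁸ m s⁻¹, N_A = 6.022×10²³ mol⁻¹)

Photon energy at 379 nm: hc/λ = (6.626×10⁻³⁴)(2.998×10⁸)/(379×10⁻⁹) = 5.241×10⁻¹⁹ J.
Energy delivered: (5.18 W)(32.4 s) = 167.8 J.
Photons incident: 167.8 / 5.241×10⁻¹⁹ = 3.202×10²⁰, i.e. 3.202×10²⁰/6.022×10²³ = 5.317×10⁻⁴ mol.
Fraction absorbed: 1 − 52.6/100 = 0.4740.
Photons absorbed: 0.4740 × 5.317×10⁻⁴ = 2.520×10⁻⁴ mol.
Product: Φ × n_abs = 0.143 × 2.520×10⁻⁴ = 3.604×10⁻⁵ mol.
Mass: 3.604×10⁻⁵ × 182.2 = 0.006566 g = 6.57 mg.

6.57 mg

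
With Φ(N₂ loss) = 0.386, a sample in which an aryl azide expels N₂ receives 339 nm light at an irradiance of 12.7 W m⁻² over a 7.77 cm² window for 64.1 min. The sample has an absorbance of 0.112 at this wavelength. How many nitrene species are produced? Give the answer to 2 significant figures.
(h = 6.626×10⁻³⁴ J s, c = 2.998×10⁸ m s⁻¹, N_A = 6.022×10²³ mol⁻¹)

Photon energy at 339 nm: hc/λ = (6.626×10⁻³⁴)(2.998×10⁸)/(339×10⁻⁹) = 5.860×10⁻¹⁹ J.
Energy delivered: (12.7 W m⁻²)(7.77×10⁻⁴ m²)(3846 s) = 37.95 J.
Photons incident: 37.95 / 5.860×10⁻¹⁹ = 6.476×10¹⁹, i.e. 6.476×10¹⁹/6.022×10²³ = 1.075×10⁻⁴ mol.
Fraction absorbed: 1 − 10^(−0.112) = 0.2273.
Photons absorbed: 0.2273 × 1.075×10⁻⁴ = 2.443×10⁻⁵ mol.
Product: Φ × n_abs = 0.386 × 2.443×10⁻⁵ = 9.430×10⁻⁶ mol.
As a count: 9.430×10⁻⁶ × 6.022×10²³ = 5.7×10¹⁸.

5.7×10¹⁸ species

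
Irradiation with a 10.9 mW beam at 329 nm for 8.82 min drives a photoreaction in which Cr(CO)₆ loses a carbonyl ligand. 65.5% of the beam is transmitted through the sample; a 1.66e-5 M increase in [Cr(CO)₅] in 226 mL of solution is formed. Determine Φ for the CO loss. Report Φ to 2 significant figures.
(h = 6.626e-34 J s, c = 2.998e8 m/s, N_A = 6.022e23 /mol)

Product: (1.66e-5 M)(0.226 L) = 3.752e-6 mol.
Photon energy at 329 nm: hc/λ = (6.626e-34)(2.998e8)/(329e-9) = 6.038e-19 J.
Energy delivered: (10.9 mW)(529.2 s) = 5.768 J.
Photons incident: 5.768 / 6.038e-19 = 9.553e18, i.e. 9.553e18/6.022e23 = 1.586e-5 mol.
Fraction absorbed: 1 − 65.5/100 = 0.3450.
Photons absorbed: 0.3450 × 1.586e-5 = 5.472e-6 mol.
Φ = 3.752e-6 mol / 5.472e-6 mol photons = 0.69.

Φ = 0.69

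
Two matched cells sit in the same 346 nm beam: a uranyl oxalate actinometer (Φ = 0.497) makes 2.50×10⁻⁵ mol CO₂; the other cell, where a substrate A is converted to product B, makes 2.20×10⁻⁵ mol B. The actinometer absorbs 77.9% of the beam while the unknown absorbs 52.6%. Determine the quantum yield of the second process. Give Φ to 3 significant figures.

Φ = 0.648

Photons absorbed by the actinometer: 2.50×10⁻⁵ / 0.497 = 5.030×10⁻⁵ mol.
Incident flux: 5.030×10⁻⁵ / 0.779 = 6.457×10⁻⁵ einstein.
Absorbed by unknown: 0.526 × 6.457×10⁻⁵ = 3.396×10⁻⁵ mol.
Φ(unknown) = 2.20×10⁻⁵ / 3.396×10⁻⁵ = 0.648.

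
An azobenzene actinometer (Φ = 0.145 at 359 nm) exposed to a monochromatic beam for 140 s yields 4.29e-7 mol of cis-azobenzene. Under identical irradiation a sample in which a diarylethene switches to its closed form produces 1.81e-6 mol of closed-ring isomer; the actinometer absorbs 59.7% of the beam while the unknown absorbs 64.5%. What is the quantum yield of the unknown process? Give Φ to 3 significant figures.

Photons absorbed by the actinometer: 4.29e-7 / 0.145 = 2.959e-6 mol.
Incident flux: 2.959e-6 / 0.597 = 4.956e-6 einstein.
Absorbed by unknown: 0.645 × 4.956e-6 = 3.197e-6 mol.
Φ(unknown) = 1.81e-6 / 3.197e-6 = 0.566.

Φ = 0.566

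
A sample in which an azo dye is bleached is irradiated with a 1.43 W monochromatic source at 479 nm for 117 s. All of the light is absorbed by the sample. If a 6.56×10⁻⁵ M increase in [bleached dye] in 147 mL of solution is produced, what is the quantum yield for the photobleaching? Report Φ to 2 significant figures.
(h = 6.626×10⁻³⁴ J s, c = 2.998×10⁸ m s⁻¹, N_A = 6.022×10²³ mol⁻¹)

Φ = 0.014

Product: (6.56×10⁻⁵ M)(0.147 L) = 9.643×10⁻⁶ mol.
Photon energy at 479 nm: hc/λ = (6.626×10⁻³⁴)(2.998×10⁸)/(479×10⁻⁹) = 4.147×10⁻¹⁹ J.
Energy delivered: (1.43 W)(117 s) = 167.3 J.
Photons incident: 167.3 / 4.147×10⁻¹⁹ = 4.034×10²⁰, i.e. 4.034×10²⁰/6.022×10²³ = 6.699×10⁻⁴ mol.
Φ = 9.643×10⁻⁶ mol / 6.699×10⁻⁴ mol photons = 0.014.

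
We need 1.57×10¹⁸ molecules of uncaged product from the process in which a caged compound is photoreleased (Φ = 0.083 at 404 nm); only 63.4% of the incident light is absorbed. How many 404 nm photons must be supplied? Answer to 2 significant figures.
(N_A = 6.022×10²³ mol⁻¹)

3.0×10¹⁹ photons

Product: 1.57×10¹⁸ / 6.022×10²³ = 2.607×10⁻⁶ mol.
Photons that must be absorbed: 2.607×10⁻⁶ / 0.083 = 3.141×10⁻⁵ mol.
Incident photons needed: 3.141×10⁻⁵ / 0.634 = 4.954×10⁻⁵ mol.
Photon count: 4.954×10⁻⁵ × 6.022×10²³ = 3.0×10¹⁹.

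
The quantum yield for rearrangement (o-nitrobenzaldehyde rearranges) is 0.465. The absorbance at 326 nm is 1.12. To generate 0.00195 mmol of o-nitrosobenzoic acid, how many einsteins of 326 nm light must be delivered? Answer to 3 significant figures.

Product: 0.00195 mmol = 1.95×10⁻⁶ mol.
Photons that must be absorbed: 1.95×10⁻⁶ / 0.465 = 4.194×10⁻⁶ mol.
Fraction absorbed: 1 − 10^(−1.12) = 0.9241.
Incident photons needed: 4.194×10⁻⁶ / 0.9241 = 4.538×10⁻⁶ mol.

4.54×10⁻⁶ einstein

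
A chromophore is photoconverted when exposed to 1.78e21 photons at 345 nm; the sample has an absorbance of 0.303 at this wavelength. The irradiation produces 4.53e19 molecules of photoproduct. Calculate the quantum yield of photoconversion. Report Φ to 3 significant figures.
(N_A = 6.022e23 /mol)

Φ = 0.0507

Product: 4.53e19 / 6.022e23 = 7.522e-5 mol.
Moles of photons: 1.78e21 / 6.022e23 = 0.002956 mol.
Fraction absorbed: 1 − 10^(−0.303) = 0.5023.
Photons absorbed: 0.5023 × 0.002956 = 0.001485 mol.
Φ = 7.522e-5 mol / 0.001485 mol photons = 0.0507.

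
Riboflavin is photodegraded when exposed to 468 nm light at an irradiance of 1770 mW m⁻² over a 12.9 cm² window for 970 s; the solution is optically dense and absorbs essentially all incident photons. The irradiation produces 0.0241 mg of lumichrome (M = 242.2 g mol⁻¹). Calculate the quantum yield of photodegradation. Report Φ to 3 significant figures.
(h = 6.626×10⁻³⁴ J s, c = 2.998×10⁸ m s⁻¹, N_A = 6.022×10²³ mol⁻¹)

Φ = 0.0115

Product: 0.0241 mg / 242.2 g mol⁻¹ = 9.950×10⁻⁸ mol.
Photon energy at 468 nm: hc/λ = (6.626×10⁻³⁴)(2.998×10⁸)/(468×10⁻⁹) = 4.245×10⁻¹⁹ J.
Energy delivered: (1770 mW m⁻²)(12.9×10⁻⁴ m²)(970 s) = 2.215 J.
Photons incident: 2.215 / 4.245×10⁻¹⁹ = 5.218×10¹⁸, i.e. 5.218×10¹⁸/6.022×10²³ = 8.665×10⁻⁶ mol.
Φ = 9.950×10⁻⁸ mol / 8.665×10⁻⁶ mol photons = 0.0115.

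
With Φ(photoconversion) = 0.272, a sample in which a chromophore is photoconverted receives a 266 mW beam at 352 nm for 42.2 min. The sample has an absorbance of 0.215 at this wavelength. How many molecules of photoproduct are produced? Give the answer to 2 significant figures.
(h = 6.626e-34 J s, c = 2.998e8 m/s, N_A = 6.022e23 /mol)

Photon energy at 352 nm: hc/λ = (6.626e-34)(2.998e8)/(352e-9) = 5.643e-19 J.
Energy delivered: (266 mW)(2532 s) = 673.5 J.
Photons incident: 673.5 / 5.643e-19 = 1.194e21, i.e. 1.194e21/6.022e23 = 0.001983 mol.
Fraction absorbed: 1 − 10^(−0.215) = 0.3905.
Photons absorbed: 0.3905 × 0.001983 = 7.744e-4 mol.
Product: Φ × n_abs = 0.272 × 7.744e-4 = 2.106e-4 mol.
As a count: 2.106e-4 × 6.022e23 = 1.3e20.

1.3e20 molecules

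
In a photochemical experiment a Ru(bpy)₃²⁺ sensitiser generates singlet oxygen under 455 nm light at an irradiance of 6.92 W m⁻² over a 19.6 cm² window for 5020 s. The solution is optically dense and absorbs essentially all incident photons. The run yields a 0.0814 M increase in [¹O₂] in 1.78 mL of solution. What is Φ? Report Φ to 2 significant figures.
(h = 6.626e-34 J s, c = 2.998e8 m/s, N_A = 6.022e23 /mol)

Product: (0.0814 M)(0.00178 L) = 1.449e-4 mol.
Photon energy at 455 nm: hc/λ = (6.626e-34)(2.998e8)/(455e-9) = 4.366e-19 J.
Energy delivered: (6.92 W m⁻²)(19.6e-4 m²)(5020 s) = 68.09 J.
Photons incident: 68.09 / 4.366e-19 = 1.560e20, i.e. 1.560e20/6.022e23 = 2.591e-4 mol.
Φ = 1.449e-4 mol / 2.591e-4 mol photons = 0.56.

Φ = 0.56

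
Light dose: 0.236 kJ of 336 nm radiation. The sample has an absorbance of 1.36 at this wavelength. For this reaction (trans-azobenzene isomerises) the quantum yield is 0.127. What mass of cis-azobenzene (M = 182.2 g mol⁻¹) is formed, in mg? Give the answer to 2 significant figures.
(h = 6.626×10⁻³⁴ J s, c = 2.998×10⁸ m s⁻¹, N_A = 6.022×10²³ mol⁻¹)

Photon energy at 336 nm: hc/λ = (6.626×10⁻³⁴)(2.998×10⁸)/(336×10⁻⁹) = 5.912×10⁻¹⁹ J.
Incident energy: 0.236 kJ = 236 J.
Photons incident: 236 / 5.912×10⁻¹⁹ = 3.992×10²⁰, i.e. 3.992×10²⁰/6.022×10²³ = 6.629×10⁻⁴ mol.
Fraction absorbed: 1 − 10^(−1.36) = 0.9563.
Photons absorbed: 0.9563 × 6.629×10⁻⁴ = 6.339×10⁻⁴ mol.
Product: Φ × n_abs = 0.127 × 6.339×10⁻⁴ = 8.051×10⁻⁵ mol.
Mass: 8.051×10⁻⁵ × 182.2 = 0.01467 g = 15 mg.

15 mg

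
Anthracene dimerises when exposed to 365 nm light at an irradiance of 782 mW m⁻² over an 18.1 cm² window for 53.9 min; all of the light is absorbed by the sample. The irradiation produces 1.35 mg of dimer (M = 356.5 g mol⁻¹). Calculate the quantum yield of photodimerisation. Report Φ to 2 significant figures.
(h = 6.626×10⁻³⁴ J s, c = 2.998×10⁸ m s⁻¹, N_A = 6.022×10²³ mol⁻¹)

Product: 1.35 mg / 356.5 g mol⁻¹ = 3.787×10⁻⁶ mol.
Photon energy at 365 nm: hc/λ = (6.626×10⁻³⁴)(2.998×10⁸)/(365×10⁻⁹) = 5.442×10⁻¹⁹ J.
Energy delivered: (782 mW m⁻²)(18.1×10⁻⁴ m²)(3234 s) = 4.577 J.
Photons incident: 4.577 / 5.442×10⁻¹⁹ = 8.411×10¹⁸, i.e. 8.411×10¹⁸/6.022×10²³ = 1.397×10⁻⁵ mol.
Φ = 3.787×10⁻⁶ mol / 1.397×10⁻⁵ mol photons = 0.27.

Φ = 0.27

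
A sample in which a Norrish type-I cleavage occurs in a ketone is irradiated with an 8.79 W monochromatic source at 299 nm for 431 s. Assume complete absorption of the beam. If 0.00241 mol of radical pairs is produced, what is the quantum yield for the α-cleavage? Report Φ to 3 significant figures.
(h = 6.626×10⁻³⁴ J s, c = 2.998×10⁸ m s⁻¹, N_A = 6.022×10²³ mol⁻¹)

Φ = 0.255

Photon energy at 299 nm: hc/λ = (6.626×10⁻³⁴)(2.998×10⁸)/(299×10⁻⁹) = 6.644×10⁻¹⁹ J.
Energy delivered: (8.79 W)(431 s) = 3788 J.
Photons incident: 3788 / 6.644×10⁻¹⁹ = 5.701×10²¹, i.e. 5.701×10²¹/6.022×10²³ = 0.009467 mol.
Φ = 0.00241 mol / 0.009467 mol photons = 0.255.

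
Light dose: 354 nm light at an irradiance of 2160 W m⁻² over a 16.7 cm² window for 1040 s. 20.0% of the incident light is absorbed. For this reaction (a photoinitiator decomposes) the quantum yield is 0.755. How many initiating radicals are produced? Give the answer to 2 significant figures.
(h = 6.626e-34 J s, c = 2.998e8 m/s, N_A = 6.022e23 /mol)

Photon energy at 354 nm: hc/λ = (6.626e-34)(2.998e8)/(354e-9) = 5.612e-19 J.
Energy delivered: (2160 W m⁻²)(16.7e-4 m²)(1040 s) = 3751 J.
Photons incident: 3751 / 5.612e-19 = 6.684e21, i.e. 6.684e21/6.022e23 = 0.01110 mol.
Photons absorbed: 0.200 × 0.01110 = 0.002220 mol.
Product: Φ × n_abs = 0.755 × 0.002220 = 0.001676 mol.
As a count: 0.001676 × 6.022e23 = 1.0e21.

1.0e21 initiating radicals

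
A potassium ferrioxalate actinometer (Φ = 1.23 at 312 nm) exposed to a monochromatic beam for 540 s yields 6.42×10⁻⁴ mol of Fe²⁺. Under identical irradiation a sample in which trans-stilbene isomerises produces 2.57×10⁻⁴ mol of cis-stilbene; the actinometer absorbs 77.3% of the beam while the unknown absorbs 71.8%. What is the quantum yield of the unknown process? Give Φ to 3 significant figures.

Photons absorbed by the actinometer: 6.42×10⁻⁴ / 1.23 = 5.220×10⁻⁴ mol.
Incident flux: 5.220×10⁻⁴ / 0.773 = 6.753×10⁻⁴ einstein.
Absorbed by unknown: 0.718 × 6.753×10⁻⁴ = 4.849×10⁻⁴ mol.
Φ(unknown) = 2.57×10⁻⁴ / 4.849×10⁻⁴ = 0.530.

Φ = 0.530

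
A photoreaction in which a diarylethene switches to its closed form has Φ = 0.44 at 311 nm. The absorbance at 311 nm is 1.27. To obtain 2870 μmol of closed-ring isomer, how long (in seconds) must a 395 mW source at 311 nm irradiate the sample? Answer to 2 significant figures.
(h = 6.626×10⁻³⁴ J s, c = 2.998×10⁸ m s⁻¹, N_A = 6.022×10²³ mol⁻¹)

t ≈ 6700 s

Product: 2870 μmol = 0.00287 mol.
Photons that must be absorbed: 0.00287 / 0.44 = 0.006523 mol.
Fraction absorbed: 1 − 10^(−1.27) = 0.9463.
Incident photons needed: 0.006523 / 0.9463 = 0.006893 mol.
Photon energy: hc/λ = 6.387×10⁻¹⁹ J; per mole, 3.846×10⁵ J mol⁻¹.
Energy required: 0.006893 × 3.846×10⁵ = 2651 J.
Time: 2651 J / 0.395 W = 6700 s.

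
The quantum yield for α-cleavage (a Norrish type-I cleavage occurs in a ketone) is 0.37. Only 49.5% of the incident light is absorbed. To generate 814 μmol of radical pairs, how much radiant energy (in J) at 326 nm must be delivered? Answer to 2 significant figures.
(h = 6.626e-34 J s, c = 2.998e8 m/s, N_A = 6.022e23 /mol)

Product: 814 μmol = 8.14e-4 mol.
Photons that must be absorbed: 8.14e-4 / 0.37 = 0.002200 mol.
Incident photons needed: 0.002200 / 0.495 = 0.004444 mol.
Photon energy: hc/λ = 6.093e-19 J; per mole, 3.669e5 J mol⁻¹.
Energy required: 0.004444 × 3.669e5 = 1600 J.

1600 J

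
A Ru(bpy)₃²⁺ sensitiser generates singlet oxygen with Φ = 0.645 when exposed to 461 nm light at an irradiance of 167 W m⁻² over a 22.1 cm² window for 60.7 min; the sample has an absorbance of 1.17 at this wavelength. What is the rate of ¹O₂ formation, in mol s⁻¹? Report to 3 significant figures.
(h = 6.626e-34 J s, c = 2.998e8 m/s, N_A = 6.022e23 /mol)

Photon energy at 461 nm: hc/λ = (6.626e-34)(2.998e8)/(461e-9) = 4.309e-19 J.
Energy delivered: (167 W m⁻²)(22.1e-4 m²)(3642 s) = 1344 J.
Photons incident: 1344 / 4.309e-19 = 3.119e21, i.e. 3.119e21/6.022e23 = 0.005179 mol.
Fraction absorbed: 1 − 10^(−1.17) = 0.9324.
Photons absorbed: 0.9324 × 0.005179 = 0.004829 mol.
Product formed: 0.645 × 0.004829 = 0.003115 mol.
Rate: 0.003115 / 3642 s = 8.55e-7 mol s⁻¹.

8.55e-7 mol s⁻¹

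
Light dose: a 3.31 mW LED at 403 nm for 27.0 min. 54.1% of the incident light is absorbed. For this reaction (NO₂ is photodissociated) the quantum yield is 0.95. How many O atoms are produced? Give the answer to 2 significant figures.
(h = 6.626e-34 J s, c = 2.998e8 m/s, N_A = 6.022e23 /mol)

5.6e18 atoms

Photon energy at 403 nm: hc/λ = (6.626e-34)(2.998e8)/(403e-9) = 4.929e-19 J.
Energy delivered: (3.31 mW)(1620 s) = 5.362 J.
Photons incident: 5.362 / 4.929e-19 = 1.088e19, i.e. 1.088e19/6.022e23 = 1.807e-5 mol.
Photons absorbed: 0.541 × 1.807e-5 = 9.776e-6 mol.
Product: Φ × n_abs = 0.95 × 9.776e-6 = 9.287e-6 mol.
As a count: 9.287e-6 × 6.022e23 = 5.6e18.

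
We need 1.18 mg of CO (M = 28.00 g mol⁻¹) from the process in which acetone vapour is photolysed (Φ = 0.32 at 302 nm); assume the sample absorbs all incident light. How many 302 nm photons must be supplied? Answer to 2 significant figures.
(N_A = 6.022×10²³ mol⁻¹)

Product: 1.18 mg / 28.00 g mol⁻¹ = 4.214×10⁻⁵ mol.
Photons that must be absorbed: 4.214×10⁻⁵ / 0.32 = 1.317×10⁻⁴ mol.
Photon count: 1.317×10⁻⁴ × 6.022×10²³ = 7.9×10¹⁹.

7.9×10¹⁹ photons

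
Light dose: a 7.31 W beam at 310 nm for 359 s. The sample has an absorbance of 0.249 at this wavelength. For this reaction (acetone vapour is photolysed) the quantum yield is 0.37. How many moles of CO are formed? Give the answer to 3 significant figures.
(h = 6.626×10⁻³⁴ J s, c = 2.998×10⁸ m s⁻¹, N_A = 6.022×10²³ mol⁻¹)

0.00110 mol

Photon energy at 310 nm: hc/λ = (6.626×10⁻³⁴)(2.998×10⁸)/(310×10⁻⁹) = 6.408×10⁻¹⁹ J.
Energy delivered: (7.31 W)(359 s) = 2624 J.
Photons incident: 2624 / 6.408×10⁻¹⁹ = 4.095×10²¹, i.e. 4.095×10²¹/6.022×10²³ = 0.006800 mol.
Fraction absorbed: 1 − 10^(−0.249) = 0.4364.
Photons absorbed: 0.4364 × 0.006800 = 0.002968 mol.
Product: Φ × n_abs = 0.37 × 0.002968 = 0.001098 mol.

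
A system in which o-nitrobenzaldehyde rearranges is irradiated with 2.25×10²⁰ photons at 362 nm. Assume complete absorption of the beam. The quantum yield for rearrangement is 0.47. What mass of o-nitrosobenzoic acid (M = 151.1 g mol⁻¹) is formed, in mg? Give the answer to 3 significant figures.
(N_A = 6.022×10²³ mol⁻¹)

26.5 mg

Moles of photons: 2.25×10²⁰ / 6.022×10²³ = 3.736×10⁻⁴ mol.
Product: Φ × n_abs = 0.47 × 3.736×10⁻⁴ = 1.756×10⁻⁴ mol.
Mass: 1.756×10⁻⁴ × 151.1 = 0.02653 g = 26.5 mg.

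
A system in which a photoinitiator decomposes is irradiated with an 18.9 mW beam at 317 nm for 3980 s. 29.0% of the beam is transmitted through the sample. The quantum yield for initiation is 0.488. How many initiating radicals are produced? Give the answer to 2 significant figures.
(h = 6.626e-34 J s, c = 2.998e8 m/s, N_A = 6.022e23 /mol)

Photon energy at 317 nm: hc/λ = (6.626e-34)(2.998e8)/(317e-9) = 6.266e-19 J.
Energy delivered: (18.9 mW)(3980 s) = 75.22 J.
Photons incident: 75.22 / 6.266e-19 = 1.200e20, i.e. 1.200e20/6.022e23 = 1.993e-4 mol.
Fraction absorbed: 1 − 29.0/100 = 0.7100.
Photons absorbed: 0.7100 × 1.993e-4 = 1.415e-4 mol.
Product: Φ × n_abs = 0.488 × 1.415e-4 = 6.905e-5 mol.
As a count: 6.905e-5 × 6.022e23 = 4.2e19.

4.2e19 initiating radicals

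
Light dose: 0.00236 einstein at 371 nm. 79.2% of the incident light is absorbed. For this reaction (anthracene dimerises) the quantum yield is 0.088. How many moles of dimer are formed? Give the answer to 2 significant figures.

1.6×10⁻⁴ mol

Photons absorbed: 0.792 × 0.00236 = 0.001869 mol.
Product: Φ × n_abs = 0.088 × 0.001869 = 1.645×10⁻⁴ mol.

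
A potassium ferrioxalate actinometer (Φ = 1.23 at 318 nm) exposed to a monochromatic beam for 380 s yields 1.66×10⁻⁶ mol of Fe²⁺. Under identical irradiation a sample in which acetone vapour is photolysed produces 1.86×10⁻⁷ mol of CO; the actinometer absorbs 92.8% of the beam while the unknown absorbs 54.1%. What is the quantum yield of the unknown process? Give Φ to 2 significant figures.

Photons absorbed by the actinometer: 1.66×10⁻⁶ / 1.23 = 1.350×10⁻⁶ mol.
Incident flux: 1.350×10⁻⁶ / 0.928 = 1.455×10⁻⁶ einstein.
Absorbed by unknown: 0.541 × 1.455×10⁻⁶ = 7.872×10⁻⁷ mol.
Φ(unknown) = 1.86×10⁻⁷ / 7.872×10⁻⁷ = 0.24.

Φ = 0.24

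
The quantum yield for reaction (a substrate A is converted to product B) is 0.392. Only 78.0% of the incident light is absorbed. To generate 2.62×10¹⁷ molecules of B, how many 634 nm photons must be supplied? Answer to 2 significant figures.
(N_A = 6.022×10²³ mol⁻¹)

8.6×10¹⁷ photons

Product: 2.62×10¹⁷ / 6.022×10²³ = 4.351×10⁻⁷ mol.
Photons that must be absorbed: 4.351×10⁻⁷ / 0.392 = 1.110×10⁻⁶ mol.
Incident photons needed: 1.110×10⁻⁶ / 0.780 = 1.423×10⁻⁶ mol.
Photon count: 1.423×10⁻⁶ × 6.022×10²³ = 8.6×10¹⁷.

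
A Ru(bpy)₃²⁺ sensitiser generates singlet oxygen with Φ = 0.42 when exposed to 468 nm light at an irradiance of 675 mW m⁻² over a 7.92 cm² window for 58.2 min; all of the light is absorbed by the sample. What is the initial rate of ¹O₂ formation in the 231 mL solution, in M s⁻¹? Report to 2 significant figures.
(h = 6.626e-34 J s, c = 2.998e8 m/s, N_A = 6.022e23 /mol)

3.8e-9 M s⁻¹

Photon energy at 468 nm: hc/λ = (6.626e-34)(2.998e8)/(468e-9) = 4.245e-19 J.
Energy delivered: (675 mW m⁻²)(7.92e-4 m²)(3492 s) = 1.867 J.
Photons incident: 1.867 / 4.245e-19 = 4.398e18, i.e. 4.398e18/6.022e23 = 7.303e-6 mol.
Product formed: 0.42 × 7.303e-6 = 3.067e-6 mol.
Rate: 3.067e-6 mol / (3492 s × 0.231 L) = 3.8e-9 M s⁻¹.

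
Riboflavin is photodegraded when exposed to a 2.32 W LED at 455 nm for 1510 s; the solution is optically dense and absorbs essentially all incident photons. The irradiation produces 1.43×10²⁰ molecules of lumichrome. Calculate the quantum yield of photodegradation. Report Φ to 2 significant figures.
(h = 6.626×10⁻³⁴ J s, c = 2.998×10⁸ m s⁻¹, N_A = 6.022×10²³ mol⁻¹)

Φ = 0.018

Product: 1.43×10²⁰ / 6.022×10²³ = 2.375×10⁻⁴ mol.
Photon energy at 455 nm: hc/λ = (6.626×10⁻³⁴)(2.998×10⁸)/(455×10⁻⁹) = 4.366×10⁻¹⁹ J.
Energy delivered: (2.32 W)(1510 s) = 3503 J.
Photons incident: 3503 / 4.366×10⁻¹⁹ = 8.023×10²¹, i.e. 8.023×10²¹/6.022×10²³ = 0.01332 mol.
Φ = 2.375×10⁻⁴ mol / 0.01332 mol photons = 0.018.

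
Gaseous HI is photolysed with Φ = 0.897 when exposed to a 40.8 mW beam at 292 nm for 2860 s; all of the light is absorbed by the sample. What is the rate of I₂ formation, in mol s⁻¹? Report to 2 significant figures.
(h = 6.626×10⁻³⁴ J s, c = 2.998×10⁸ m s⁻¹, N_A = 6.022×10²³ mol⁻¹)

Photon energy at 292 nm: hc/λ = (6.626×10⁻³⁴)(2.998×10⁸)/(292×10⁻⁹) = 6.803×10⁻¹⁹ J.
Energy delivered: (40.8 mW)(2860 s) = 116.7 J.
Photons incident: 116.7 / 6.803×10⁻¹⁹ = 1.715×10²⁰, i.e. 1.715×10²⁰/6.022×10²³ = 2.848×10⁻⁴ mol.
Product formed: 0.897 × 2.848×10⁻⁴ = 2.555×10⁻⁴ mol.
Rate: 2.555×10⁻⁴ / 2860 s = 8.9×10⁻⁸ mol s⁻¹.

8.9×10⁻⁸ mol s⁻¹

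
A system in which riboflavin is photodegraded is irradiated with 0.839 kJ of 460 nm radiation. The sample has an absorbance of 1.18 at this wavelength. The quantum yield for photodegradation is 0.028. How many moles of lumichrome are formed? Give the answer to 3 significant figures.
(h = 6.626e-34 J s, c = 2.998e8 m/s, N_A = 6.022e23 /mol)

8.44e-5 mol

Photon energy at 460 nm: hc/λ = (6.626e-34)(2.998e8)/(460e-9) = 4.318e-19 J.
Incident energy: 0.839 kJ = 839 J.
Photons incident: 839 / 4.318e-19 = 1.943e21, i.e. 1.943e21/6.022e23 = 0.003227 mol.
Fraction absorbed: 1 − 10^(−1.18) = 0.9339.
Photons absorbed: 0.9339 × 0.003227 = 0.003014 mol.
Product: Φ × n_abs = 0.028 × 0.003014 = 8.439e-5 mol.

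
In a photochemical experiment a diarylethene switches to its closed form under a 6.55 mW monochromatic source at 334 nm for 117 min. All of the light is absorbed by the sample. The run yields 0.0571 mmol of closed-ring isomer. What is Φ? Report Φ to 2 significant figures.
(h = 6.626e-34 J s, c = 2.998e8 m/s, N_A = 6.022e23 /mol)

Φ = 0.44

Product: 0.0571 mmol = 5.71e-5 mol.
Photon energy at 334 nm: hc/λ = (6.626e-34)(2.998e8)/(334e-9) = 5.948e-19 J.
Energy delivered: (6.55 mW)(7020 s) = 45.98 J.
Photons incident: 45.98 / 5.948e-19 = 7.730e19, i.e. 7.730e19/6.022e23 = 1.284e-4 mol.
Φ = 5.71e-5 mol / 1.284e-4 mol photons = 0.44.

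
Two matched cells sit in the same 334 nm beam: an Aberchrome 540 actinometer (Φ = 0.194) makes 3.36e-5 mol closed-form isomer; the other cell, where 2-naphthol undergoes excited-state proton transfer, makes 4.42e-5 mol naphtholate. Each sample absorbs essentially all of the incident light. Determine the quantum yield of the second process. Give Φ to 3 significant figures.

Photons absorbed by the actinometer: 3.36e-5 / 0.194 = 1.732e-4 mol.
Φ(unknown) = 4.42e-5 / 1.732e-4 = 0.255.

Φ = 0.255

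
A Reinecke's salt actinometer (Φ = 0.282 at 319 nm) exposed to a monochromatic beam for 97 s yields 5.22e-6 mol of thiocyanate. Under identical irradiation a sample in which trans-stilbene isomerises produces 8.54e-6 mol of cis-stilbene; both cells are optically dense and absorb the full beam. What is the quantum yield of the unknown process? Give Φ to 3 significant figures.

Photons absorbed by the actinometer: 5.22e-6 / 0.282 = 1.851e-5 mol.
Φ(unknown) = 8.54e-6 / 1.851e-5 = 0.461.

Φ = 0.461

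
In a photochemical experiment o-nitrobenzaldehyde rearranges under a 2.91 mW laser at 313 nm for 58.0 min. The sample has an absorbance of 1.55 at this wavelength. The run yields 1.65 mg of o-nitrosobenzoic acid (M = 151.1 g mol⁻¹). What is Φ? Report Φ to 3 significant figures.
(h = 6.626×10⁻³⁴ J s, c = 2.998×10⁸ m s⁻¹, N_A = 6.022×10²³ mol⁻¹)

Product: 1.65 mg / 151.1 g mol⁻¹ = 1.092×10⁻⁵ mol.
Photon energy at 313 nm: hc/λ = (6.626×10⁻³⁴)(2.998×10⁸)/(313×10⁻⁹) = 6.347×10⁻¹⁹ J.
Energy delivered: (2.91 mW)(3480 s) = 10.13 J.
Photons incident: 10.13 / 6.347×10⁻¹⁹ = 1.596×10¹⁹, i.e. 1.596×10¹⁹/6.022×10²³ = 2.650×10⁻⁵ mol.
Fraction absorbed: 1 − 10^(−1.55) = 0.9718.
Photons absorbed: 0.9718 × 2.650×10⁻⁵ = 2.575×10⁻⁵ mol.
Φ = 1.092×10⁻⁵ mol / 2.575×10⁻⁵ mol photons = 0.424.

Φ = 0.424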